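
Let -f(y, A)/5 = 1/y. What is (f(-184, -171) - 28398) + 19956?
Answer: -1553323/184 ≈ -8442.0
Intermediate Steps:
f(y, A) = -5/y
(f(-184, -171) - 28398) + 19956 = (-5/(-184) - 28398) + 19956 = (-5*(-1/184) - 28398) + 19956 = (5/184 - 28398) + 19956 = -5225227/184 + 19956 = -1553323/184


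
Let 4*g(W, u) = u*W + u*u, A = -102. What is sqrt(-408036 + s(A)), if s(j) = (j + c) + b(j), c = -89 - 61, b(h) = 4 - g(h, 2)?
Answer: I*sqrt(408234) ≈ 638.93*I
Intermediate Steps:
g(W, u) = u**2/4 + W*u/4 (g(W, u) = (u*W + u*u)/4 = (W*u + u**2)/4 = (u**2 + W*u)/4 = u**2/4 + W*u/4)
b(h) = 3 - h/2 (b(h) = 4 - 2*(h + 2)/4 = 4 - 2*(2 + h)/4 = 4 - (1 + h/2) = 4 + (-1 - h/2) = 3 - h/2)
c = -150
s(j) = -147 + j/2 (s(j) = (j - 150) + (3 - j/2) = (-150 + j) + (3 - j/2) = -147 + j/2)
sqrt(-408036 + s(A)) = sqrt(-408036 + (-147 + (1/2)*(-102))) = sqrt(-408036 + (-147 - 51)) = sqrt(-408036 - 198) = sqrt(-408234) = I*sqrt(408234)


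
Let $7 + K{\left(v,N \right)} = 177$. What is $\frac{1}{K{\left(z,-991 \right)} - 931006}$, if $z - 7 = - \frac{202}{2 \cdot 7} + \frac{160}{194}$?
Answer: $- \frac{1}{930836} \approx -1.0743 \cdot 10^{-6}$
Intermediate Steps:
$z = - \frac{4484}{679}$ ($z = 7 + \left(- \frac{202}{2 \cdot 7} + \frac{160}{194}\right) = 7 + \left(- \frac{202}{14} + 160 \cdot \frac{1}{194}\right) = 7 + \left(\left(-202\right) \frac{1}{14} + \frac{80}{97}\right) = 7 + \left(- \frac{101}{7} + \frac{80}{97}\right) = 7 - \frac{9237}{679} = - \frac{4484}{679} \approx -6.6038$)
$K{\left(v,N \right)} = 170$ ($K{\left(v,N \right)} = -7 + 177 = 170$)
$\frac{1}{K{\left(z,-991 \right)} - 931006} = \frac{1}{170 - 931006} = \frac{1}{-930836} = - \frac{1}{930836}$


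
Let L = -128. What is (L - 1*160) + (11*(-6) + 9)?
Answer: -345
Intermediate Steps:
(L - 1*160) + (11*(-6) + 9) = (-128 - 1*160) + (11*(-6) + 9) = (-128 - 160) + (-66 + 9) = -288 - 57 = -345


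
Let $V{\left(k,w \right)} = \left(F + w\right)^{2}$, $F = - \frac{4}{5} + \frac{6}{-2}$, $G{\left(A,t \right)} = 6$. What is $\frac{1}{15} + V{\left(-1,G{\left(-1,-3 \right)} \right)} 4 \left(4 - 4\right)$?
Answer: $\frac{1}{15} \approx 0.066667$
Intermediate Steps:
$F = - \frac{19}{5}$ ($F = \left(-4\right) \frac{1}{5} + 6 \left(- \frac{1}{2}\right) = - \frac{4}{5} - 3 = - \frac{19}{5} \approx -3.8$)
$V{\left(k,w \right)} = \left(- \frac{19}{5} + w\right)^{2}$
$\frac{1}{15} + V{\left(-1,G{\left(-1,-3 \right)} \right)} 4 \left(4 - 4\right) = \frac{1}{15} + \frac{\left(-19 + 5 \cdot 6\right)^{2}}{25} \cdot 4 \left(4 - 4\right) = \frac{1}{15} + \frac{\left(-19 + 30\right)^{2}}{25} \cdot 4 \cdot 0 = \frac{1}{15} + \frac{11^{2}}{25} \cdot 0 = \frac{1}{15} + \frac{1}{25} \cdot 121 \cdot 0 = \frac{1}{15} + \frac{121}{25} \cdot 0 = \frac{1}{15} + 0 = \frac{1}{15}$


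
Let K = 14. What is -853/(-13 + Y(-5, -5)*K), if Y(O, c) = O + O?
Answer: 853/153 ≈ 5.5752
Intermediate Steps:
Y(O, c) = 2*O
-853/(-13 + Y(-5, -5)*K) = -853/(-13 + (2*(-5))*14) = -853/(-13 - 10*14) = -853/(-13 - 140) = -853/(-153) = -853*(-1/153) = 853/153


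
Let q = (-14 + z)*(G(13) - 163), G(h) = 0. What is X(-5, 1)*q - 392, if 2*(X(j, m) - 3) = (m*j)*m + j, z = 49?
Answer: 11018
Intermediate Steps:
X(j, m) = 3 + j/2 + j*m²/2 (X(j, m) = 3 + ((m*j)*m + j)/2 = 3 + ((j*m)*m + j)/2 = 3 + (j*m² + j)/2 = 3 + (j + j*m²)/2 = 3 + (j/2 + j*m²/2) = 3 + j/2 + j*m²/2)
q = -5705 (q = (-14 + 49)*(0 - 163) = 35*(-163) = -5705)
X(-5, 1)*q - 392 = (3 + (½)*(-5) + (½)*(-5)*1²)*(-5705) - 392 = (3 - 5/2 + (½)*(-5)*1)*(-5705) - 392 = (3 - 5/2 - 5/2)*(-5705) - 392 = -2*(-5705) - 392 = 11410 - 392 = 11018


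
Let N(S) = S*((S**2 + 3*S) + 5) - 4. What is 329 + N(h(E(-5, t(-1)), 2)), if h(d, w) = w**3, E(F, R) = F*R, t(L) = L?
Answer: 1069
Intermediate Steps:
N(S) = -4 + S*(5 + S**2 + 3*S) (N(S) = S*(5 + S**2 + 3*S) - 4 = -4 + S*(5 + S**2 + 3*S))
329 + N(h(E(-5, t(-1)), 2)) = 329 + (-4 + (2**3)**3 + 3*(2**3)**2 + 5*2**3) = 329 + (-4 + 8**3 + 3*8**2 + 5*8) = 329 + (-4 + 512 + 3*64 + 40) = 329 + (-4 + 512 + 192 + 40) = 329 + 740 = 1069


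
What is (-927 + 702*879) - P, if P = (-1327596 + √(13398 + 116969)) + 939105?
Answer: 1004622 - √130367 ≈ 1.0043e+6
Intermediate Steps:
P = -388491 + √130367 (P = (-1327596 + √130367) + 939105 = -388491 + √130367 ≈ -3.8813e+5)
(-927 + 702*879) - P = (-927 + 702*879) - (-388491 + √130367) = (-927 + 617058) + (388491 - √130367) = 616131 + (388491 - √130367) = 1004622 - √130367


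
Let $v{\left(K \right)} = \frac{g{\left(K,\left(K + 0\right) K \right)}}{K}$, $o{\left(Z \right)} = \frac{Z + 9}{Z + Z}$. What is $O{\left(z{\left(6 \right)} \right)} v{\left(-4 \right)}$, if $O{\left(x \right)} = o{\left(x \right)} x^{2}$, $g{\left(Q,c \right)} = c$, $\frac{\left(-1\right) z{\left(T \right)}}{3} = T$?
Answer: $-324$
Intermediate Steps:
$z{\left(T \right)} = - 3 T$
$o{\left(Z \right)} = \frac{9 + Z}{2 Z}$
$v{\left(K \right)} = K$ ($v{\left(K \right)} = \frac{\left(K + 0\right) K}{K} = \frac{K K}{K} = \frac{K^{2}}{K} = K$)
$O{\left(x \right)} = \frac{x \left(9 + x\right)}{2}$ ($O{\left(x \right)} = \frac{9 + x}{2 x} x^{2} = \frac{x \left(9 + x\right)}{2}$)
$O{\left(z{\left(6 \right)} \right)} v{\left(-4 \right)} = \frac{\left(-3\right) 6 \left(9 - 18\right)}{2} \left(-4\right) = \frac{1}{2} \left(-18\right) \left(9 - 18\right) \left(-4\right) = \frac{1}{2} \left(-18\right) \left(-9\right) \left(-4\right) = 81 \left(-4\right) = -324$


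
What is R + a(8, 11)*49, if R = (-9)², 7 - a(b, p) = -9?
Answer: 865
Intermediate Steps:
a(b, p) = 16 (a(b, p) = 7 - 1*(-9) = 7 + 9 = 16)
R = 81
R + a(8, 11)*49 = 81 + 16*49 = 81 + 784 = 865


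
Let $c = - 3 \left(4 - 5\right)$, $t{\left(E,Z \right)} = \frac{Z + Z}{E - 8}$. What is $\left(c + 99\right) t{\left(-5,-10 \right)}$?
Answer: $\frac{2040}{13} \approx 156.92$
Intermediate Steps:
$t{\left(E,Z \right)} = \frac{2 Z}{-8 + E}$
$c = 3$ ($c = \left(-3\right) \left(-1\right) = 3$)
$\left(c + 99\right) t{\left(-5,-10 \right)} = \left(3 + 99\right) 2 \left(-10\right) \frac{1}{-8 - 5} = 102 \cdot 2 \left(-10\right) \frac{1}{-13} = 102 \cdot 2 \left(-10\right) \left(- \frac{1}{13}\right) = 102 \cdot \frac{20}{13} = \frac{2040}{13}$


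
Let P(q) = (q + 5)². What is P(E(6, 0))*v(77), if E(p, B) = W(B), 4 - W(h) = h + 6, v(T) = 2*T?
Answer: 1386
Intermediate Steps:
W(h) = -2 - h (W(h) = 4 - (h + 6) = 4 - (6 + h) = 4 + (-6 - h) = -2 - h)
E(p, B) = -2 - B
P(q) = (5 + q)²
P(E(6, 0))*v(77) = (5 + (-2 - 1*0))²*(2*77) = (5 + (-2 + 0))²*154 = (5 - 2)²*154 = 3²*154 = 9*154 = 1386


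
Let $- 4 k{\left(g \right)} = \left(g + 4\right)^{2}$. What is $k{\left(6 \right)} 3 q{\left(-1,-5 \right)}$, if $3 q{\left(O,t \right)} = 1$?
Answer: $-25$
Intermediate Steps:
$q{\left(O,t \right)} = \frac{1}{3}$ ($q{\left(O,t \right)} = \frac{1}{3} \cdot 1 = \frac{1}{3}$)
$k{\left(g \right)} = - \frac{\left(4 + g\right)^{2}}{4}$ ($k{\left(g \right)} = - \frac{\left(g + 4\right)^{2}}{4} = - \frac{\left(4 + g\right)^{2}}{4}$)
$k{\left(6 \right)} 3 q{\left(-1,-5 \right)} = - \frac{\left(4 + 6\right)^{2}}{4} \cdot 3 \cdot \frac{1}{3} = - \frac{10^{2}}{4} \cdot 3 \cdot \frac{1}{3} = \left(- \frac{1}{4}\right) 100 \cdot 3 \cdot \frac{1}{3} = \left(-25\right) 3 \cdot \frac{1}{3} = \left(-75\right) \frac{1}{3} = -25$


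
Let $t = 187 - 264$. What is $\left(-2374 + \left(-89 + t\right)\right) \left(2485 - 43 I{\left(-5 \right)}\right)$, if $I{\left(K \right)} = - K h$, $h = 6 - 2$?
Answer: $-4127500$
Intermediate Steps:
$t = -77$ ($t = 187 - 264 = -77$)
$h = 4$
$I{\left(K \right)} = - 4 K$ ($I{\left(K \right)} = - K 4 = - 4 K$)
$\left(-2374 + \left(-89 + t\right)\right) \left(2485 - 43 I{\left(-5 \right)}\right) = \left(-2374 - 166\right) \left(2485 - 43 \left(\left(-4\right) \left(-5\right)\right)\right) = \left(-2374 - 166\right) \left(2485 - 860\right) = - 2540 \left(2485 - 860\right) = \left(-2540\right) 1625 = -4127500$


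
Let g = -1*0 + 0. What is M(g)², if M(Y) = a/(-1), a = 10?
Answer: 100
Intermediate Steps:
g = 0 (g = 0 + 0 = 0)
M(Y) = -10 (M(Y) = 10/(-1) = 10*(-1) = -10)
M(g)² = (-10)² = 100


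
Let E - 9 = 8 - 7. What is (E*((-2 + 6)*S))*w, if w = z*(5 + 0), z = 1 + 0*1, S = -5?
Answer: -1000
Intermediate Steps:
z = 1 (z = 1 + 0 = 1)
E = 10 (E = 9 + (8 - 7) = 9 + 1 = 10)
w = 5 (w = 1*(5 + 0) = 1*5 = 5)
(E*((-2 + 6)*S))*w = (10*((-2 + 6)*(-5)))*5 = (10*(4*(-5)))*5 = (10*(-20))*5 = -200*5 = -1000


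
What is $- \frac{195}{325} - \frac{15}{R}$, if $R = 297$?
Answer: $- \frac{322}{495} \approx -0.65051$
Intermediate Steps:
$- \frac{195}{325} - \frac{15}{R} = - \frac{195}{325} - \frac{15}{297} = \left(-195\right) \frac{1}{325} - \frac{5}{99} = - \frac{3}{5} - \frac{5}{99} = - \frac{322}{495}$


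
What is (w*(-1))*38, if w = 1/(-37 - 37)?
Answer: 19/37 ≈ 0.51351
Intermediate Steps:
w = -1/74 (w = 1/(-74) = -1/74 ≈ -0.013514)
(w*(-1))*38 = -1/74*(-1)*38 = (1/74)*38 = 19/37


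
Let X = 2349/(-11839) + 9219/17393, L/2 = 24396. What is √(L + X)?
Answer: 6*√57468267737230476126/205915727 ≈ 220.89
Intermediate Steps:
L = 48792 (L = 2*24396 = 48792)
X = 68287584/205915727 (X = 2349*(-1/11839) + 9219*(1/17393) = -2349/11839 + 9219/17393 = 68287584/205915727 ≈ 0.33163)
√(L + X) = √(48792 + 68287584/205915727) = √(10047108439368/205915727) = 6*√57468267737230476126/205915727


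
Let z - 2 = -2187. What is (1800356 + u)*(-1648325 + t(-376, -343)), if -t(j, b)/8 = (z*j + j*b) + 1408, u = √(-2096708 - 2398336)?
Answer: -16678161317428 - 18527626*I*√1123761 ≈ -1.6678e+13 - 1.9641e+10*I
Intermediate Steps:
z = -2185 (z = 2 - 2187 = -2185)
u = 2*I*√1123761 (u = √(-4495044) = 2*I*√1123761 ≈ 2120.2*I)
t(j, b) = -11264 + 17480*j - 8*b*j (t(j, b) = -8*((-2185*j + j*b) + 1408) = -8*((-2185*j + b*j) + 1408) = -8*(1408 - 2185*j + b*j) = -11264 + 17480*j - 8*b*j)
(1800356 + u)*(-1648325 + t(-376, -343)) = (1800356 + 2*I*√1123761)*(-1648325 + (-11264 + 17480*(-376) - 8*(-343)*(-376))) = (1800356 + 2*I*√1123761)*(-1648325 + (-11264 - 6572480 - 1031744)) = (1800356 + 2*I*√1123761)*(-1648325 - 7615488) = (1800356 + 2*I*√1123761)*(-9263813) = -16678161317428 - 18527626*I*√1123761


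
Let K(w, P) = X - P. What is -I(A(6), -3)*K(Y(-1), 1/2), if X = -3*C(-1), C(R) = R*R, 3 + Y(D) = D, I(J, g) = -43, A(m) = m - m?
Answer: -301/2 ≈ -150.50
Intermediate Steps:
A(m) = 0
Y(D) = -3 + D
C(R) = R**2
X = -3 (X = -3*(-1)**2 = -3*1 = -3)
K(w, P) = -3 - P
-I(A(6), -3)*K(Y(-1), 1/2) = -(-43)*(-3 - 1/2) = -(-43)*(-7)/2 = -1*301/2 = -301/2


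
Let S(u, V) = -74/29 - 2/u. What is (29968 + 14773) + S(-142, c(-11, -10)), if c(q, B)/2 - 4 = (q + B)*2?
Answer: 92116494/2059 ≈ 44738.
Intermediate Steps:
c(q, B) = 8 + 4*B + 4*q (c(q, B) = 8 + 2*((q + B)*2) = 8 + 2*((B + q)*2) = 8 + 2*(2*B + 2*q) = 8 + (4*B + 4*q) = 8 + 4*B + 4*q)
S(u, V) = -74/29 - 2/u (S(u, V) = -74*1/29 - 2/u = -74/29 - 2/u)
(29968 + 14773) + S(-142, c(-11, -10)) = (29968 + 14773) + (-74/29 - 2/(-142)) = 44741 + (-74/29 - 2*(-1/142)) = 44741 + (-74/29 + 1/71) = 44741 - 5225/2059 = 92116494/2059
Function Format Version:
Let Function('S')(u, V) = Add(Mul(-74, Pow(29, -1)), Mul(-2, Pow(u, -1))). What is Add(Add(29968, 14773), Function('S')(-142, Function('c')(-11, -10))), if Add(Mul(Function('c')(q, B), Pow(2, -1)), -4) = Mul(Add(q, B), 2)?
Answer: Rational(92116494, 2059) ≈ 44738.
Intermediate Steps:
Function('c')(q, B) = Add(8, Mul(4, B), Mul(4, q)) (Function('c')(q, B) = Add(8, Mul(2, Mul(Add(q, B), 2))) = Add(8, Mul(2, Mul(Add(B, q), 2))) = Add(8, Mul(2, Add(Mul(2, B), Mul(2, q)))) = Add(8, Add(Mul(4, B), Mul(4, q))) = Add(8, Mul(4, B), Mul(4, q)))
Function('S')(u, V) = Add(Rational(-74, 29), Mul(-2, Pow(u, -1))) (Function('S')(u, V) = Add(Mul(-74, Rational(1, 29)), Mul(-2, Pow(u, -1))) = Add(Rational(-74, 29), Mul(-2, Pow(u, -1))))
Add(Add(29968, 14773), Function('S')(-142, Function('c')(-11, -10))) = Add(Add(29968, 14773), Add(Rational(-74, 29), Mul(-2, Pow(-142, -1)))) = Add(44741, Add(Rational(-74, 29), Mul(-2, Rational(-1, 142)))) = Add(44741, Add(Rational(-74, 29), Rational(1, 71))) = Add(44741, Rational(-5225, 2059)) = Rational(92116494, 2059)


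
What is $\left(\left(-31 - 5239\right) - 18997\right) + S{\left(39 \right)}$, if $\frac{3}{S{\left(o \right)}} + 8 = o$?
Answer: $- \frac{752274}{31} \approx -24267.0$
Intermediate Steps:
$S{\left(o \right)} = \frac{3}{-8 + o}$
$\left(\left(-31 - 5239\right) - 18997\right) + S{\left(39 \right)} = \left(\left(-31 - 5239\right) - 18997\right) + \frac{3}{-8 + 39} = \left(-5270 - 18997\right) + \frac{3}{31} = -24267 + 3 \cdot \frac{1}{31} = -24267 + \frac{3}{31} = - \frac{752274}{31}$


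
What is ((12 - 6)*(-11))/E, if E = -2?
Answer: 33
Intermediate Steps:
((12 - 6)*(-11))/E = ((12 - 6)*(-11))/(-2) = (6*(-11))*(-1/2) = -66*(-1/2) = 33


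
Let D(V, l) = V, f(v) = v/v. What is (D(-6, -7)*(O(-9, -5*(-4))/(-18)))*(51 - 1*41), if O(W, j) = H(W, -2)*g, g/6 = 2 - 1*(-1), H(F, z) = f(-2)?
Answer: 60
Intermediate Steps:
f(v) = 1
H(F, z) = 1
g = 18 (g = 6*(2 - 1*(-1)) = 6*(2 + 1) = 6*3 = 18)
O(W, j) = 18 (O(W, j) = 1*18 = 18)
(D(-6, -7)*(O(-9, -5*(-4))/(-18)))*(51 - 1*41) = (-108/(-18))*(51 - 1*41) = (-108*(-1)/18)*(51 - 41) = -6*(-1)*10 = 6*10 = 60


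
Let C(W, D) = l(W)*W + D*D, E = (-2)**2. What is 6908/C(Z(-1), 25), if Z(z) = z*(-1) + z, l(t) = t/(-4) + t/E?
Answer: 6908/625 ≈ 11.053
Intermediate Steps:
E = 4
l(t) = 0 (l(t) = t/(-4) + t/4 = t*(-1/4) + t*(1/4) = -t/4 + t/4 = 0)
Z(z) = 0 (Z(z) = -z + z = 0)
C(W, D) = D**2 (C(W, D) = 0*W + D*D = 0 + D**2 = D**2)
6908/C(Z(-1), 25) = 6908/(25**2) = 6908/625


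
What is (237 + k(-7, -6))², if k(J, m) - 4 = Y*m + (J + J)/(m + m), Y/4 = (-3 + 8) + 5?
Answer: 169/36 ≈ 4.6944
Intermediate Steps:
Y = 40 (Y = 4*((-3 + 8) + 5) = 4*(5 + 5) = 4*10 = 40)
k(J, m) = 4 + 40*m + J/m (k(J, m) = 4 + (40*m + (J + J)/(m + m)) = 4 + (40*m + (2*J)/((2*m))) = 4 + (40*m + (2*J)*(1/(2*m))) = 4 + (40*m + J/m) = 4 + 40*m + J/m)
(237 + k(-7, -6))² = (237 + (4 + 40*(-6) - 7/(-6)))² = (237 + (4 - 240 - 7*(-⅙)))² = (237 + (4 - 240 + 7/6))² = (237 - 1409/6)² = (13/6)² = 169/36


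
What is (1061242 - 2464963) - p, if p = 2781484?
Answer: -4185205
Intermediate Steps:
(1061242 - 2464963) - p = (1061242 - 2464963) - 1*2781484 = -1403721 - 2781484 = -4185205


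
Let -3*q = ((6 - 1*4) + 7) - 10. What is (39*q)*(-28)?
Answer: -364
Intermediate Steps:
q = ⅓ (q = -(((6 - 1*4) + 7) - 10)/3 = -(((6 - 4) + 7) - 10)/3 = -((2 + 7) - 10)/3 = -(9 - 10)/3 = -⅓*(-1) = ⅓ ≈ 0.33333)
(39*q)*(-28) = (39*(⅓))*(-28) = 13*(-28) = -364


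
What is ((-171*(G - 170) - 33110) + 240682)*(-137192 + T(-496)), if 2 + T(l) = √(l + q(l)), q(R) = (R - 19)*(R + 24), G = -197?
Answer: -37087516826 + 540658*√60646 ≈ -3.6954e+10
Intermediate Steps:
q(R) = (-19 + R)*(24 + R)
T(l) = -2 + √(-456 + l² + 6*l) (T(l) = -2 + √(l + (-456 + l² + 5*l)) = -2 + √(-456 + l² + 6*l))
((-171*(G - 170) - 33110) + 240682)*(-137192 + T(-496)) = ((-171*(-197 - 170) - 33110) + 240682)*(-137192 + (-2 + √(-456 + (-496)² + 6*(-496)))) = ((-171*(-367) - 33110) + 240682)*(-137192 + (-2 + √(-456 + 246016 - 2976))) = ((62757 - 33110) + 240682)*(-137192 + (-2 + √242584)) = (29647 + 240682)*(-137192 + (-2 + 2*√60646)) = 270329*(-137194 + 2*√60646) = -37087516826 + 540658*√60646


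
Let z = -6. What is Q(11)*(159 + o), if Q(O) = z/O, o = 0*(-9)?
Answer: -954/11 ≈ -86.727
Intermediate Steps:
o = 0
Q(O) = -6/O
Q(11)*(159 + o) = (-6/11)*(159 + 0) = -6*1/11*159 = -6/11*159 = -954/11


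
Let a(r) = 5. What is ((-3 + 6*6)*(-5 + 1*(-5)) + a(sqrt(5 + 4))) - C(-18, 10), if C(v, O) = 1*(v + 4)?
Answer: -311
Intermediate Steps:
C(v, O) = 4 + v (C(v, O) = 1*(4 + v) = 4 + v)
((-3 + 6*6)*(-5 + 1*(-5)) + a(sqrt(5 + 4))) - C(-18, 10) = ((-3 + 6*6)*(-5 + 1*(-5)) + 5) - (4 - 18) = ((-3 + 36)*(-5 - 5) + 5) - 1*(-14) = (33*(-10) + 5) + 14 = (-330 + 5) + 14 = -325 + 14 = -311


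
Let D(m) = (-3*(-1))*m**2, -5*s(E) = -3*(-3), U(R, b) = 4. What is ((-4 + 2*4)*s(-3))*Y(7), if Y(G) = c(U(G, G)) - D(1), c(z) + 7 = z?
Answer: 216/5 ≈ 43.200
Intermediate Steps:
c(z) = -7 + z
s(E) = -9/5 (s(E) = -(-3)*(-3)/5 = -1/5*9 = -9/5)
D(m) = 3*m**2
Y(G) = -6 (Y(G) = (-7 + 4) - 3*1**2 = -3 - 3 = -6)
((-4 + 2*4)*s(-3))*Y(7) = ((-4 + 2*4)*(-9/5))*(-6) = ((-4 + 8)*(-9/5))*(-6) = (4*(-9/5))*(-6) = -36/5*(-6) = 216/5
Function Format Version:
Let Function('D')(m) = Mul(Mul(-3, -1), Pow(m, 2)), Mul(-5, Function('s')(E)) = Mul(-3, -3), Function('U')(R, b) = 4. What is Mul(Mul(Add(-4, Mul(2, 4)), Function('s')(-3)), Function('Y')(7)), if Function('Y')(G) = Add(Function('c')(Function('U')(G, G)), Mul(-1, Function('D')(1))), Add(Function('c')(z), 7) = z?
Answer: Rational(216, 5) ≈ 43.200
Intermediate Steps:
Function('c')(z) = Add(-7, z)
Function('s')(E) = Rational(-9, 5) (Function('s')(E) = Mul(Rational(-1, 5), Mul(-3, -3)) = Mul(Rational(-1, 5), 9) = Rational(-9, 5))
Function('D')(m) = Mul(3, Pow(m, 2))
Function('Y')(G) = -6 (Function('Y')(G) = Add(Add(-7, 4), Mul(-1, Mul(3, Pow(1, 2)))) = Add(-3, Mul(-1, Mul(3, 1))) = Add(-3, Mul(-1, 3)) = Add(-3, -3) = -6)
Mul(Mul(Add(-4, Mul(2, 4)), Function('s')(-3)), Function('Y')(7)) = Mul(Mul(Add(-4, Mul(2, 4)), Rational(-9, 5)), -6) = Mul(Mul(Add(-4, 8), Rational(-9, 5)), -6) = Mul(Mul(4, Rational(-9, 5)), -6) = Mul(Rational(-36, 5), -6) = Rational(216, 5)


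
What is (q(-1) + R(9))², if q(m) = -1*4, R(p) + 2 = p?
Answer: 9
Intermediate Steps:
R(p) = -2 + p
q(m) = -4
(q(-1) + R(9))² = (-4 + (-2 + 9))² = (-4 + 7)² = 3² = 9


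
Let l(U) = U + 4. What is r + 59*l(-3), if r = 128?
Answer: 187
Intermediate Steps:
l(U) = 4 + U
r + 59*l(-3) = 128 + 59*(4 - 3) = 128 + 59*1 = 128 + 59 = 187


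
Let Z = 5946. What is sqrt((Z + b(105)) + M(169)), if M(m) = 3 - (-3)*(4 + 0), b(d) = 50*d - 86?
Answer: 5*sqrt(445) ≈ 105.48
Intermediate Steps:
b(d) = -86 + 50*d
M(m) = 15 (M(m) = 3 - (-3)*4 = 3 - 1*(-12) = 3 + 12 = 15)
sqrt((Z + b(105)) + M(169)) = sqrt((5946 + (-86 + 50*105)) + 15) = sqrt((5946 + (-86 + 5250)) + 15) = sqrt((5946 + 5164) + 15) = sqrt(11110 + 15) = sqrt(11125) = 5*sqrt(445)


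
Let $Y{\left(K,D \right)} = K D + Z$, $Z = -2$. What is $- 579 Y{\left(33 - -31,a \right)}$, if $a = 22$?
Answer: $-814074$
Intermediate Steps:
$Y{\left(K,D \right)} = -2 + D K$ ($Y{\left(K,D \right)} = K D - 2 = D K - 2 = -2 + D K$)
$- 579 Y{\left(33 - -31,a \right)} = - 579 \left(-2 + 22 \left(33 - -31\right)\right) = - 579 \left(-2 + 22 \left(33 + 31\right)\right) = - 579 \left(-2 + 22 \cdot 64\right) = - 579 \left(-2 + 1408\right) = \left(-579\right) 1406 = -814074$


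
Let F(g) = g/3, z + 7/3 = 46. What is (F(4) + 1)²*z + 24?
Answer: 7067/27 ≈ 261.74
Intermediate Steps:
z = 131/3 (z = -7/3 + 46 = 131/3 ≈ 43.667)
F(g) = g/3 (F(g) = g*(⅓) = g/3)
(F(4) + 1)²*z + 24 = ((⅓)*4 + 1)²*(131/3) + 24 = (4/3 + 1)²*(131/3) + 24 = (7/3)²*(131/3) + 24 = (49/9)*(131/3) + 24 = 6419/27 + 24 = 7067/27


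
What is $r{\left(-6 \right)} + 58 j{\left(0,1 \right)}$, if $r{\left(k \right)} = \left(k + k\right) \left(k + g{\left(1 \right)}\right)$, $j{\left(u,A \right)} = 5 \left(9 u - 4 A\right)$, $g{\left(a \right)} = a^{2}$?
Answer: $-1100$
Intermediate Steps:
$j{\left(u,A \right)} = - 20 A + 45 u$ ($j{\left(u,A \right)} = 5 \left(- 4 A + 9 u\right) = - 20 A + 45 u$)
$r{\left(k \right)} = 2 k \left(1 + k\right)$ ($r{\left(k \right)} = \left(k + k\right) \left(k + 1^{2}\right) = 2 k \left(k + 1\right) = 2 k \left(1 + k\right)$)
$r{\left(-6 \right)} + 58 j{\left(0,1 \right)} = 2 \left(-6\right) \left(1 - 6\right) + 58 \left(\left(-20\right) 1 + 45 \cdot 0\right) = 2 \left(-6\right) \left(-5\right) + 58 \left(-20 + 0\right) = 60 + 58 \left(-20\right) = 60 - 1160 = -1100$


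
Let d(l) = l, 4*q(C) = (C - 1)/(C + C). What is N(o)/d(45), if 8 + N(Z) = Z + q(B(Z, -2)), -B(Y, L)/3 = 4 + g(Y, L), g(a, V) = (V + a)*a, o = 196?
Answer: 171696421/41070240 ≈ 4.1806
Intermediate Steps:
g(a, V) = a*(V + a)
B(Y, L) = -12 - 3*Y*(L + Y) (B(Y, L) = -3*(4 + Y*(L + Y)) = -12 - 3*Y*(L + Y))
q(C) = (-1 + C)/(8*C) (q(C) = ((C - 1)/(C + C))/4 = ((-1 + C)/((2*C)))/4 = ((-1 + C)*(1/(2*C)))/4 = ((-1 + C)/(2*C))/4 = (-1 + C)/(8*C))
N(Z) = -8 + Z + (-13 - 3*Z*(-2 + Z))/(8*(-12 - 3*Z*(-2 + Z))) (N(Z) = -8 + (Z + (-1 + (-12 - 3*Z*(-2 + Z)))/(8*(-12 - 3*Z*(-2 + Z)))) = -8 + (Z + (-13 - 3*Z*(-2 + Z))/(8*(-12 - 3*Z*(-2 + Z)))) = -8 + Z + (-13 - 3*Z*(-2 + Z))/(8*(-12 - 3*Z*(-2 + Z))))
N(o)/d(45) = ((-755 - 237*196**2 + 24*196**3 + 474*196)/(24*(4 + 196**2 - 2*196)))/45 = ((-755 - 237*38416 + 24*7529536 + 92904)/(24*(4 + 38416 - 392)))*(1/45) = ((1/24)*(-755 - 9104592 + 180708864 + 92904)/38028)*(1/45) = ((1/24)*(1/38028)*171696421)*(1/45) = (171696421/912672)*(1/45) = 171696421/41070240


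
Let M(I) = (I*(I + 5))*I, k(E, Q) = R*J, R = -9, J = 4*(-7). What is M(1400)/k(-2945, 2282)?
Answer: 98350000/9 ≈ 1.0928e+7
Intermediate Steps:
J = -28
k(E, Q) = 252 (k(E, Q) = -9*(-28) = 252)
M(I) = I**2*(5 + I) (M(I) = (I*(5 + I))*I = I**2*(5 + I))
M(1400)/k(-2945, 2282) = (1400**2*(5 + 1400))/252 = (1960000*1405)*(1/252) = 2753800000*(1/252) = 98350000/9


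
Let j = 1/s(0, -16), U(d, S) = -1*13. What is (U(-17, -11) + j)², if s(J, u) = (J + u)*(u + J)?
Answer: 11068929/65536 ≈ 168.90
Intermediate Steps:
U(d, S) = -13
s(J, u) = (J + u)² (s(J, u) = (J + u)*(J + u) = (J + u)²)
j = 1/256 (j = 1/((0 - 16)²) = 1/((-16)²) = 1/256 ≈ 0.0039063)
(U(-17, -11) + j)² = (-13 + 1/256)² = (-3327/256)² = 11068929/65536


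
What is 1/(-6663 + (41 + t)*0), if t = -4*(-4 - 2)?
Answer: -1/6663 ≈ -0.00015008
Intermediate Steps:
t = 24 (t = -4*(-6) = 24)
1/(-6663 + (41 + t)*0) = 1/(-6663 + (41 + 24)*0) = 1/(-6663 + 65*0) = 1/(-6663 + 0) = 1/(-6663) = -1/6663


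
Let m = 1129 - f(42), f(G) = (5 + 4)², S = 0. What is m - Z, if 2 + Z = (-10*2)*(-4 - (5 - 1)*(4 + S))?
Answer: 650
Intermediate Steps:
f(G) = 81 (f(G) = 9² = 81)
m = 1048 (m = 1129 - 1*81 = 1129 - 81 = 1048)
Z = 398 (Z = -2 + (-10*2)*(-4 - (5 - 1)*(4 + 0)) = -2 - 20*(-4 - 4*4) = -2 - 20*(-4 - 1*16) = -2 - 20*(-4 - 16) = -2 - 20*(-20) = -2 + 400 = 398)
m - Z = 1048 - 1*398 = 1048 - 398 = 650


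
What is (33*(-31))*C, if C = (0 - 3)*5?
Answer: 15345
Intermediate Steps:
C = -15 (C = -3*5 = -15)
(33*(-31))*C = (33*(-31))*(-15) = -1023*(-15) = 15345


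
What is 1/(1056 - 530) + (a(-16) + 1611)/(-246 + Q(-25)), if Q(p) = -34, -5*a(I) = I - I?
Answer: -423553/73640 ≈ -5.7517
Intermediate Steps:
a(I) = 0 (a(I) = -(I - I)/5 = -1/5*0 = 0)
1/(1056 - 530) + (a(-16) + 1611)/(-246 + Q(-25)) = 1/(1056 - 530) + (0 + 1611)/(-246 - 34) = 1/526 + 1611/(-280) = 1/526 + 1611*(-1/280) = 1/526 - 1611/280 = -423553/73640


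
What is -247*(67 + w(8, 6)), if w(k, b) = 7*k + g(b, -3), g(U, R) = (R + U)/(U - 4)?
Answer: -61503/2 ≈ -30752.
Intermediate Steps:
g(U, R) = (R + U)/(-4 + U)
w(k, b) = 7*k + (-3 + b)/(-4 + b)
-247*(67 + w(8, 6)) = -247*(67 + (-3 + 6 + 7*8*(-4 + 6))/(-4 + 6)) = -247*(67 + (-3 + 6 + 7*8*2)/2) = -247*(67 + (-3 + 6 + 112)/2) = -247*(67 + (½)*115) = -247*(67 + 115/2) = -247*249/2 = -61503/2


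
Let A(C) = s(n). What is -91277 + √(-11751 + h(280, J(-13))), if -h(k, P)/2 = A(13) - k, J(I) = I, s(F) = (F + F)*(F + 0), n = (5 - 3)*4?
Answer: -91277 + I*√11447 ≈ -91277.0 + 106.99*I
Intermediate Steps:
n = 8 (n = 2*4 = 8)
s(F) = 2*F² (s(F) = (2*F)*F = 2*F²)
A(C) = 128 (A(C) = 2*8² = 2*64 = 128)
h(k, P) = -256 + 2*k (h(k, P) = -2*(128 - k) = -256 + 2*k)
-91277 + √(-11751 + h(280, J(-13))) = -91277 + √(-11751 + (-256 + 2*280)) = -91277 + √(-11751 + (-256 + 560)) = -91277 + √(-11751 + 304) = -91277 + √(-11447) = -91277 + I*√11447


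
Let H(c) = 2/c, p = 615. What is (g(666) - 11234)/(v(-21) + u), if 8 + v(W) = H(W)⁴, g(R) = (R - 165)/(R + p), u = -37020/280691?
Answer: 37407165529165803/27078371318452 ≈ 1381.4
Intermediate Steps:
u = -37020/280691 (u = -37020*1/280691 = -37020/280691 ≈ -0.13189)
g(R) = (-165 + R)/(615 + R) (g(R) = (R - 165)/(R + 615) = (-165 + R)/(615 + R))
v(W) = -8 + 16/W⁴ (v(W) = -8 + (2/W)⁴ = -8 + 16/W⁴)
(g(666) - 11234)/(v(-21) + u) = ((-165 + 666)/(615 + 666) - 11234)/((-8 + 16/(-21)⁴) - 37020/280691) = (501/1281 - 11234)/((-8 + 16*(1/194481)) - 37020/280691) = ((1/1281)*501 - 11234)/((-8 + 16/194481) - 37020/280691) = (167/427 - 11234)/(-1555832/194481 - 37020/280691) = -4796751/(427*(-443907726532/54589066371)) = -4796751/427*(-54589066371/443907726532) = 37407165529165803/27078371318452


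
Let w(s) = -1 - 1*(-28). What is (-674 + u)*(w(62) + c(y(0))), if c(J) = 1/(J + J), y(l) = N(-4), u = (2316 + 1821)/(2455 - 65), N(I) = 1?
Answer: -17673953/956 ≈ -18487.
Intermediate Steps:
u = 4137/2390 ≈ 1.7310
y(l) = 1
w(s) = 27 (w(s) = -1 + 28 = 27)
c(J) = 1/(2*J)
(-674 + u)*(w(62) + c(y(0))) = (-674 + 4137/2390)*(27 + (1/2)/1) = -1606723*(27 + (1/2)*1)/2390 = -1606723*(27 + 1/2)/2390 = -1606723/2390*55/2 = -17673953/956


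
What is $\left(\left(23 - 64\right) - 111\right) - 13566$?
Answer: $-13718$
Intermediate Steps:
$\left(\left(23 - 64\right) - 111\right) - 13566 = \left(-41 - 111\right) - 13566 = -152 - 13566 = -13718$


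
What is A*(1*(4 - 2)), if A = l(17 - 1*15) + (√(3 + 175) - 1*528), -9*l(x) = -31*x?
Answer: -9380/9 + 2*√178 ≈ -1015.5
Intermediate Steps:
l(x) = 31*x/9 (l(x) = -(-31)*x/9 = 31*x/9)
A = -4690/9 + √178 (A = 31*(17 - 1*15)/9 + (√(3 + 175) - 1*528) = 31*(17 - 15)/9 + (√178 - 528) = (31/9)*2 + (-528 + √178) = 62/9 + (-528 + √178) = -4690/9 + √178 ≈ -507.77)
A*(1*(4 - 2)) = (-4690/9 + √178)*(1*(4 - 2)) = (-4690/9 + √178)*(1*2) = (-4690/9 + √178)*2 = -9380/9 + 2*√178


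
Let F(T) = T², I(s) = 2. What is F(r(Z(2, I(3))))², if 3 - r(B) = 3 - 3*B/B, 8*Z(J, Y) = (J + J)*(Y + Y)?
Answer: 81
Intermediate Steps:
Z(J, Y) = J*Y/2 (Z(J, Y) = ((J + J)*(Y + Y))/8 = ((2*J)*(2*Y))/8 = (4*J*Y)/8 = J*Y/2)
r(B) = 3 (r(B) = 3 - (3 - 3*B/B) = 3 - (3 - 3*1) = 3 - (3 - 3) = 3 - 1*0 = 3 + 0 = 3)
F(r(Z(2, I(3))))² = (3²)² = 9² = 81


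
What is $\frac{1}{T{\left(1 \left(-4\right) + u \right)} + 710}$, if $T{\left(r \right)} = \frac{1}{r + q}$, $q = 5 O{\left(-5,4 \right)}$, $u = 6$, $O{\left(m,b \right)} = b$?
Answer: $\frac{22}{15621} \approx 0.0014084$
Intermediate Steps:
$q = 20$ ($q = 5 \cdot 4 = 20$)
$T{\left(r \right)} = \frac{1}{20 + r}$ ($T{\left(r \right)} = \frac{1}{r + 20} = \frac{1}{20 + r}$)
$\frac{1}{T{\left(1 \left(-4\right) + u \right)} + 710} = \frac{1}{\frac{1}{20 + \left(1 \left(-4\right) + 6\right)} + 710} = \frac{1}{\frac{1}{20 + \left(-4 + 6\right)} + 710} = \frac{1}{\frac{1}{20 + 2} + 710} = \frac{1}{\frac{1}{22} + 710} = \frac{1}{\frac{15621}{22}} = \frac{22}{15621}$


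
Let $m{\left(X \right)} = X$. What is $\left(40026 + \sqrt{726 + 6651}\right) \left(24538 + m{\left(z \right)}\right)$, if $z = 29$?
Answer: $983318742 + 24567 \sqrt{7377} \approx 9.8543 \cdot 10^{8}$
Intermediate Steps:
$\left(40026 + \sqrt{726 + 6651}\right) \left(24538 + m{\left(z \right)}\right) = \left(40026 + \sqrt{726 + 6651}\right) \left(24538 + 29\right) = \left(40026 + \sqrt{7377}\right) 24567 = 983318742 + 24567 \sqrt{7377}$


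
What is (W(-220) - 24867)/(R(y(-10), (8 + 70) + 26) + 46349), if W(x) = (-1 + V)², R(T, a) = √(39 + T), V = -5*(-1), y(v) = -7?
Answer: -1151818999/2148229769 + 99404*√2/2148229769 ≈ -0.53611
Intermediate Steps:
V = 5
W(x) = 16 (W(x) = (-1 + 5)² = 4² = 16)
(W(-220) - 24867)/(R(y(-10), (8 + 70) + 26) + 46349) = (16 - 24867)/(√(39 - 7) + 46349) = -24851/(√32 + 46349) = -24851/(4*√2 + 46349) = -24851/(46349 + 4*√2)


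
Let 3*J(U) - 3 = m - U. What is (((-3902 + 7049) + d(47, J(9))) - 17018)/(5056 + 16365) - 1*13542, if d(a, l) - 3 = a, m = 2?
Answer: -290097003/21421 ≈ -13543.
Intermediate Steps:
J(U) = 5/3 - U/3 (J(U) = 1 + (2 - U)/3 = 1 + (⅔ - U/3) = 5/3 - U/3)
d(a, l) = 3 + a
(((-3902 + 7049) + d(47, J(9))) - 17018)/(5056 + 16365) - 1*13542 = (((-3902 + 7049) + (3 + 47)) - 17018)/(5056 + 16365) - 1*13542 = ((3147 + 50) - 17018)/21421 - 13542 = (3197 - 17018)*(1/21421) - 13542 = -13821*1/21421 - 13542 = -13821/21421 - 13542 = -290097003/21421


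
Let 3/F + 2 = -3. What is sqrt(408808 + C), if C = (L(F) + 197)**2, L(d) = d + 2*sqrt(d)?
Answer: 2*sqrt(2796116 + 982*I*sqrt(15))/5 ≈ 668.86 + 0.45489*I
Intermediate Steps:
F = -3/5 (F = 3/(-2 - 3) = 3/(-5) = 3*(-1/5) = -3/5 ≈ -0.60000)
C = (982/5 + 2*I*sqrt(15)/5)**2 (C = ((-3/5 + 2*sqrt(-3/5)) + 197)**2 = ((-3/5 + 2*(I*sqrt(15)/5)) + 197)**2 = ((-3/5 + 2*I*sqrt(15)/5) + 197)**2 = (982/5 + 2*I*sqrt(15)/5)**2 ≈ 38571.0 + 608.5*I)
sqrt(408808 + C) = sqrt(408808 + (964264/25 + 3928*I*sqrt(15)/25)) = sqrt(11184464/25 + 3928*I*sqrt(15)/25)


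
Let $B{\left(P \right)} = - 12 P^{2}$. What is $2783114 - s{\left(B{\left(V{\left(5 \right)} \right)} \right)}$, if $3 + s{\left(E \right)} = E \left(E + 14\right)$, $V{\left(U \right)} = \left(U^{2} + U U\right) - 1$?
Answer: $-826944859$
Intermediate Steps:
$V{\left(U \right)} = -1 + 2 U^{2}$ ($V{\left(U \right)} = \left(U^{2} + U^{2}\right) - 1 = 2 U^{2} - 1 = -1 + 2 U^{2}$)
$s{\left(E \right)} = -3 + E \left(14 + E\right)$ ($s{\left(E \right)} = -3 + E \left(E + 14\right) = -3 + E \left(14 + E\right)$)
$2783114 - s{\left(B{\left(V{\left(5 \right)} \right)} \right)} = 2783114 - \left(-3 + \left(- 12 \left(-1 + 2 \cdot 5^{2}\right)^{2}\right)^{2} + 14 \left(- 12 \left(-1 + 2 \cdot 5^{2}\right)^{2}\right)\right) = 2783114 - \left(-3 + \left(- 12 \left(-1 + 2 \cdot 25\right)^{2}\right)^{2} + 14 \left(- 12 \left(-1 + 2 \cdot 25\right)^{2}\right)\right) = 2783114 - \left(-3 + \left(- 12 \left(-1 + 50\right)^{2}\right)^{2} + 14 \left(- 12 \left(-1 + 50\right)^{2}\right)\right) = 2783114 - \left(-3 + \left(- 12 \cdot 49^{2}\right)^{2} + 14 \left(- 12 \cdot 49^{2}\right)\right) = 2783114 - \left(-3 + \left(\left(-12\right) 2401\right)^{2} + 14 \left(\left(-12\right) 2401\right)\right) = 2783114 - \left(-3 + \left(-28812\right)^{2} + 14 \left(-28812\right)\right) = 2783114 - \left(-3 + 830131344 - 403368\right) = 2783114 - 829727973 = -826944859$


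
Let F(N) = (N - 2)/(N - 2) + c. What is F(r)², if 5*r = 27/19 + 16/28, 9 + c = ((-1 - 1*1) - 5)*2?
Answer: 484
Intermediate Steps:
c = -23 (c = -9 + ((-1 - 1*1) - 5)*2 = -9 + ((-1 - 1) - 5)*2 = -9 + (-2 - 5)*2 = -9 - 7*2 = -9 - 14 = -23)
r = 53/133 (r = (27/19 + 16/28)/5 = (27*(1/19) + 16*(1/28))/5 = (27/19 + 4/7)/5 = (⅕)*(265/133) = 53/133 ≈ 0.39850)
F(N) = -22 (F(N) = (N - 2)/(N - 2) - 23 = (-2 + N)/(-2 + N) - 23 = 1 - 23 = -22)
F(r)² = (-22)² = 484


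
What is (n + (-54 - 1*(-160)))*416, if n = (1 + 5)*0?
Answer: 44096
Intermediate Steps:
n = 0 (n = 6*0 = 0)
(n + (-54 - 1*(-160)))*416 = (0 + (-54 - 1*(-160)))*416 = (0 + (-54 + 160))*416 = (0 + 106)*416 = 106*416 = 44096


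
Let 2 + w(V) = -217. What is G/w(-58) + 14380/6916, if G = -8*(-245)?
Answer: -2601535/378651 ≈ -6.8705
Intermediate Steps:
G = 1960
w(V) = -219 (w(V) = -2 - 217 = -219)
G/w(-58) + 14380/6916 = 1960/(-219) + 14380/6916 = 1960*(-1/219) + 14380*(1/6916) = -1960/219 + 3595/1729 = -2601535/378651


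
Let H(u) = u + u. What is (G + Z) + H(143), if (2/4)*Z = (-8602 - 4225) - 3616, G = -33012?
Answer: -65612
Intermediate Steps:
H(u) = 2*u
Z = -32886 (Z = 2*((-8602 - 4225) - 3616) = 2*(-12827 - 3616) = 2*(-16443) = -32886)
(G + Z) + H(143) = (-33012 - 32886) + 2*143 = -65898 + 286 = -65612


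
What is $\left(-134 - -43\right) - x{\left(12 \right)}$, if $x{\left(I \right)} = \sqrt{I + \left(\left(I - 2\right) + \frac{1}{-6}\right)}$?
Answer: $-91 - \frac{\sqrt{786}}{6} \approx -95.673$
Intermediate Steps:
$x{\left(I \right)} = \sqrt{- \frac{13}{6} + 2 I}$ ($x{\left(I \right)} = \sqrt{I + \left(\left(-2 + I\right) - \frac{1}{6}\right)} = \sqrt{I + \left(- \frac{13}{6} + I\right)} = \sqrt{- \frac{13}{6} + 2 I}$)
$\left(-134 - -43\right) - x{\left(12 \right)} = \left(-134 - -43\right) - \frac{\sqrt{-78 + 72 \cdot 12}}{6} = \left(-134 + 43\right) - \frac{\sqrt{-78 + 864}}{6} = -91 - \frac{\sqrt{786}}{6}$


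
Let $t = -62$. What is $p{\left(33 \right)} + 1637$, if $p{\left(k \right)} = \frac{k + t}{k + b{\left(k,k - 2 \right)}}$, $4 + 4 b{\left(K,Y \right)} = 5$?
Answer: $\frac{217605}{133} \approx 1636.1$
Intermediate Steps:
$b{\left(K,Y \right)} = \frac{1}{4}$ ($b{\left(K,Y \right)} = -1 + \frac{1}{4} \cdot 5 = -1 + \frac{5}{4} = \frac{1}{4}$)
$p{\left(k \right)} = \frac{-62 + k}{\frac{1}{4} + k}$ ($p{\left(k \right)} = \frac{k - 62}{k + \frac{1}{4}} = \frac{-62 + k}{\frac{1}{4} + k}$)
$p{\left(33 \right)} + 1637 = \frac{4 \left(-62 + 33\right)}{1 + 4 \cdot 33} + 1637 = 4 \frac{1}{1 + 132} \left(-29\right) + 1637 = 4 \cdot \frac{1}{133} \left(-29\right) + 1637 = - \frac{116}{133} + 1637 = \frac{217605}{133}$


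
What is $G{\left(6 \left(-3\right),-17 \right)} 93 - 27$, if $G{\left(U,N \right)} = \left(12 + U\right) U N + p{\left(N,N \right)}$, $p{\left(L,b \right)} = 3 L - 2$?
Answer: $-175704$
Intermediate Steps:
$p{\left(L,b \right)} = -2 + 3 L$
$G{\left(U,N \right)} = -2 + 3 N + N U \left(12 + U\right)$ ($G{\left(U,N \right)} = \left(12 + U\right) U N + \left(-2 + 3 N\right) = U \left(12 + U\right) N + \left(-2 + 3 N\right) = N U \left(12 + U\right) + \left(-2 + 3 N\right) = -2 + 3 N + N U \left(12 + U\right)$)
$G{\left(6 \left(-3\right),-17 \right)} 93 - 27 = \left(-2 + 3 \left(-17\right) - 17 \left(6 \left(-3\right)\right)^{2} + 12 \left(-17\right) 6 \left(-3\right)\right) 93 - 27 = \left(-2 - 51 - 17 \left(-18\right)^{2} + 12 \left(-17\right) \left(-18\right)\right) 93 - 27 = \left(-2 - 51 - 5508 + 3672\right) 93 - 27 = \left(-1889\right) 93 - 27 = -175677 - 27 = -175704$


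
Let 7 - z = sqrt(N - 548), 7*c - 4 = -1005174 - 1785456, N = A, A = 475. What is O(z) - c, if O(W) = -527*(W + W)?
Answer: 2738980/7 + 1054*I*sqrt(73) ≈ 3.9128e+5 + 9005.4*I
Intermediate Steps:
N = 475
c = -2790626/7 (c = 4/7 + (-1005174 - 1785456)/7 = 4/7 + (1/7)*(-2790630) = 4/7 - 2790630/7 = -2790626/7 ≈ -3.9866e+5)
z = 7 - I*sqrt(73) (z = 7 - sqrt(475 - 548) = 7 - sqrt(-73) = 7 - I*sqrt(73) ≈ 7.0 - 8.544*I)
O(W) = -1054*W
O(z) - c = -1054*(7 - I*sqrt(73)) - 1*(-2790626/7) = (-7378 + 1054*I*sqrt(73)) + 2790626/7 = 2738980/7 + 1054*I*sqrt(73)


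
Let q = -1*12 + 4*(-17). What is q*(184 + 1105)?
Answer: -103120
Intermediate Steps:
q = -80 (q = -12 - 68 = -80)
q*(184 + 1105) = -80*(184 + 1105) = -80*1289 = -103120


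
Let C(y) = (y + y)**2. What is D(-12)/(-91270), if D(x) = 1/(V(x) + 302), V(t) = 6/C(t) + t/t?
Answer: -48/1327476515 ≈ -3.6159e-8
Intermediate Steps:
C(y) = 4*y**2 (C(y) = (2*y)**2 = 4*y**2)
V(t) = 1 + 3/(2*t**2) (V(t) = 6/((4*t**2)) + t/t = 6*(1/(4*t**2)) + 1 = 3/(2*t**2) + 1 = 1 + 3/(2*t**2))
D(x) = 1/(303 + 3/(2*x**2)) (D(x) = 1/((1 + 3/(2*x**2)) + 302) = 1/(303 + 3/(2*x**2)))
D(-12)/(-91270) = ((2/3)*(-12)**2/(1 + 202*(-12)**2))/(-91270) = ((2/3)*144/(1 + 202*144))*(-1/91270) = ((2/3)*144/(1 + 29088))*(-1/91270) = ((2/3)*144/29089)*(-1/91270) = ((2/3)*144*(1/29089))*(-1/91270) = (96/29089)*(-1/91270) = -48/1327476515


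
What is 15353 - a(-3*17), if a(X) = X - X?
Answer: 15353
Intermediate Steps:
a(X) = 0
15353 - a(-3*17) = 15353 - 1*0 = 15353 + 0 = 15353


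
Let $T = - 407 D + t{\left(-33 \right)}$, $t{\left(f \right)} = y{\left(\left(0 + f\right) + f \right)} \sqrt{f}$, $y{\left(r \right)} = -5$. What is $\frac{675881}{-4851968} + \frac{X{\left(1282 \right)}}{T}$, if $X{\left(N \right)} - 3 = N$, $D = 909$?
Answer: $\frac{- 3379405 \sqrt{33} + 256285741283 i}{4851968 \left(- 369963 i + 5 \sqrt{33}\right)} \approx -0.14277 + 2.6966 \cdot 10^{-7} i$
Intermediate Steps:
$X{\left(N \right)} = 3 + N$
$t{\left(f \right)} = - 5 \sqrt{f}$
$T = -369963 - 5 i \sqrt{33}$ ($T = \left(-407\right) 909 - 5 \sqrt{-33} = -369963 - 5 i \sqrt{33} \approx -3.6996 \cdot 10^{5} - 28.723 i$)
$\frac{675881}{-4851968} + \frac{X{\left(1282 \right)}}{T} = \frac{675881}{-4851968} + \frac{3 + 1282}{-369963 - 5 i \sqrt{33}} = 675881 \left(- \frac{1}{4851968}\right) + \frac{1285}{-369963 - 5 i \sqrt{33}} = - \frac{675881}{4851968} + \frac{1285}{-369963 - 5 i \sqrt{33}}$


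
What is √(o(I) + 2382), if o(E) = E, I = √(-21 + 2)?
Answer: √(2382 + I*√19) ≈ 48.806 + 0.0447*I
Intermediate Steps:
I = I*√19 (I = √(-19) = I*√19 ≈ 4.3589*I)
√(o(I) + 2382) = √(I*√19 + 2382) = √(2382 + I*√19)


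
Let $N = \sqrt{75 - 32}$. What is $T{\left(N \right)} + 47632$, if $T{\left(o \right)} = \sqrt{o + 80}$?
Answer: $47632 + \sqrt{80 + \sqrt{43}} \approx 47641.0$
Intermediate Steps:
$N = \sqrt{43} \approx 6.5574$
$T{\left(o \right)} = \sqrt{80 + o}$
$T{\left(N \right)} + 47632 = \sqrt{80 + \sqrt{43}} + 47632 = 47632 + \sqrt{80 + \sqrt{43}}$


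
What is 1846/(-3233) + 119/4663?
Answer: -8223171/15075479 ≈ -0.54547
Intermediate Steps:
1846/(-3233) + 119/4663 = 1846*(-1/3233) + 119*(1/4663) = -1846/3233 + 119/4663 = -8223171/15075479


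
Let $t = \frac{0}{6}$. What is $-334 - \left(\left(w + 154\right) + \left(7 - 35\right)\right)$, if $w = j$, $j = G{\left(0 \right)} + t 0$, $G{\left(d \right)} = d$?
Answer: $-460$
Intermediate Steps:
$t = 0$ ($t = 0 \cdot \frac{1}{6} = 0$)
$j = 0$ ($j = 0 + 0 \cdot 0 = 0 + 0 = 0$)
$w = 0$
$-334 - \left(\left(w + 154\right) + \left(7 - 35\right)\right) = -334 - \left(\left(0 + 154\right) + \left(7 - 35\right)\right) = -334 - \left(154 - 28\right) = -334 - 126 = -460$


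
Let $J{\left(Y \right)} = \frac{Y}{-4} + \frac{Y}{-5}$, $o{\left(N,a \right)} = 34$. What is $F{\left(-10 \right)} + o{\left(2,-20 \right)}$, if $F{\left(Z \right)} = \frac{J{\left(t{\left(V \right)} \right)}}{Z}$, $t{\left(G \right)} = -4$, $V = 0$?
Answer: $\frac{1691}{50} \approx 33.82$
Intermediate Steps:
$J{\left(Y \right)} = - \frac{9 Y}{20}$ ($J{\left(Y \right)} = Y \left(- \frac{1}{4}\right) + Y \left(- \frac{1}{5}\right) = - \frac{Y}{4} - \frac{Y}{5} = - \frac{9 Y}{20}$)
$F{\left(Z \right)} = \frac{9}{5 Z}$ ($F{\left(Z \right)} = \frac{\left(- \frac{9}{20}\right) \left(-4\right)}{Z} = \frac{9}{5 Z}$)
$F{\left(-10 \right)} + o{\left(2,-20 \right)} = \frac{9}{5 \left(-10\right)} + 34 = \frac{9}{5} \left(- \frac{1}{10}\right) + 34 = - \frac{9}{50} + 34 = \frac{1691}{50}$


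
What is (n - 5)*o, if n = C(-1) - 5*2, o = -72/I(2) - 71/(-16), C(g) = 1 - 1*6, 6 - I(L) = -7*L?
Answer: -67/4 ≈ -16.750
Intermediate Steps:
I(L) = 6 + 7*L (I(L) = 6 - (-7)*L = 6 + 7*L)
C(g) = -5 (C(g) = 1 - 6 = -5)
o = 67/80 (o = -72/(6 + 7*2) - 71/(-16) = -72/(6 + 14) - 71*(-1/16) = -72/20 + 71/16 = -72*1/20 + 71/16 = -18/5 + 71/16 = 67/80 ≈ 0.83750)
n = -15 (n = -5 - 5*2 = -5 - 10 = -15)
(n - 5)*o = (-15 - 5)*(67/80) = -20*67/80 = -67/4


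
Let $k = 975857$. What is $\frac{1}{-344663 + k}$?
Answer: $\frac{1}{631194} \approx 1.5843 \cdot 10^{-6}$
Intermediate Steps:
$\frac{1}{-344663 + k} = \frac{1}{-344663 + 975857} = \frac{1}{631194}$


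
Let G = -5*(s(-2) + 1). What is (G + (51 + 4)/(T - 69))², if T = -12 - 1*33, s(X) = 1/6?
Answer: 14400/361 ≈ 39.889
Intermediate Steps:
s(X) = ⅙
T = -45 (T = -12 - 33 = -45)
G = -35/6 (G = -5*(⅙ + 1) = -5*7/6 = -35/6 ≈ -5.8333)
(G + (51 + 4)/(T - 69))² = (-35/6 + (51 + 4)/(-45 - 69))² = (-35/6 + 55/(-114))² = (-35/6 + 55*(-1/114))² = (-35/6 - 55/114)² = (-120/19)² = 14400/361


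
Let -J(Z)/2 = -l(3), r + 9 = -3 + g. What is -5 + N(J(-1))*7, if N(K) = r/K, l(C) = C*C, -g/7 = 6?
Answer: -26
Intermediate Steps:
g = -42 (g = -7*6 = -42)
r = -54 (r = -9 + (-3 - 42) = -9 - 45 = -54)
l(C) = C**2
J(Z) = 18 (J(Z) = -(-2)*3**2 = -(-2)*9 = -2*(-9) = 18)
N(K) = -54/K
-5 + N(J(-1))*7 = -5 - 54/18*7 = -5 - 54*1/18*7 = -5 - 3*7 = -5 - 21 = -26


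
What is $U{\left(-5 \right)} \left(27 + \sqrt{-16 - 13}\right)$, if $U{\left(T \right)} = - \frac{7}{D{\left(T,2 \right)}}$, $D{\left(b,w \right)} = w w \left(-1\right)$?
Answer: $\frac{189}{4} + \frac{7 i \sqrt{29}}{4} \approx 47.25 + 9.424 i$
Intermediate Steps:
$D{\left(b,w \right)} = - w^{2}$ ($D{\left(b,w \right)} = w^{2} \left(-1\right) = - w^{2}$)
$U{\left(T \right)} = \frac{7}{4}$ ($U{\left(T \right)} = - \frac{7}{\left(-1\right) 2^{2}} = - \frac{7}{\left(-1\right) 4} = - \frac{7}{-4} = \left(-7\right) \left(- \frac{1}{4}\right) = \frac{7}{4}$)
$U{\left(-5 \right)} \left(27 + \sqrt{-16 - 13}\right) = \frac{7 \left(27 + \sqrt{-16 - 13}\right)}{4} = \frac{7 \left(27 + \sqrt{-29}\right)}{4} = \frac{7 \left(27 + i \sqrt{29}\right)}{4} = \frac{189}{4} + \frac{7 i \sqrt{29}}{4}$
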